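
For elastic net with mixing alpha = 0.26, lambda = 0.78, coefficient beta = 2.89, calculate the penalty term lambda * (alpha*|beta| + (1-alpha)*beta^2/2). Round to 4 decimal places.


Compute:
L1 = 0.26 * 2.89 = 0.7514.
L2 = 0.74 * 2.89^2 / 2 = 3.0903.
Penalty = 0.78 * (0.7514 + 3.0903) = 2.9965.

2.9965


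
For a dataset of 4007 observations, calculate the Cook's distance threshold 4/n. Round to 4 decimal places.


Using the rule of thumb:
Threshold = 4 / 4007 = 0.0010.

0.0010


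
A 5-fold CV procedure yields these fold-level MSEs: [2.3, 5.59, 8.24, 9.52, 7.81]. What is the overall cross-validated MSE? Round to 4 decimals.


Total MSE across folds = 33.4600.
CV-MSE = 33.4600/5 = 6.6920.

6.6920


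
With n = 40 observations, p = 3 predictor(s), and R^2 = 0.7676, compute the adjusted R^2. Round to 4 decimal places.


Adjusted R^2 = 1 - (1 - R^2) * (n-1)/(n-p-1).
(1 - R^2) = 0.2324.
(n-1)/(n-p-1) = 39/36.
(1 - R^2) * (n-1) = 0.2324 * 39 = 9.0636.
Divide by (n-p-1): 9.0636 / 36 = 0.2518.
Adj R^2 = 1 - 0.2518 = 0.7482.

0.7482


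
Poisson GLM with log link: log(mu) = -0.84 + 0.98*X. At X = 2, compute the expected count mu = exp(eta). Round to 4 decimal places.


Linear predictor: eta = -0.84 + (0.98)(2) = 1.1200.
Expected count: mu = exp(1.1200) = 3.0649.

3.0649


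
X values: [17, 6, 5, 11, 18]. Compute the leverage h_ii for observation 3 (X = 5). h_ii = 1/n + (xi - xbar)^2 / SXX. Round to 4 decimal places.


Compute xbar = 11.4000 with n = 5 observations.
SXX = 145.2000.
Leverage = 1/5 + (5 - 11.4000)^2/145.2000 = 0.4821.

0.4821


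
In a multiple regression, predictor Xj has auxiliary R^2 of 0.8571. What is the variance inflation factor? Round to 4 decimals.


VIF = 1 / (1 - 0.8571).
= 1 / 0.1429 = 6.9979.

6.9979


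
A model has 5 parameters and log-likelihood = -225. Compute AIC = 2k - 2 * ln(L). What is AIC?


Compute:
2k = 2*5 = 10.
-2*loglik = -2*(-225) = 450.
AIC = 10 + 450 = 460.

460


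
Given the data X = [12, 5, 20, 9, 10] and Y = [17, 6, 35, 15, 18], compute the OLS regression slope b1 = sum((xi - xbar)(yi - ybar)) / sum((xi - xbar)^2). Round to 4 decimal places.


Calculate xbar = 11.2000, ybar = 18.2000.
S_xx = 122.8000, S_xy = 229.8000.
Using b1 = S_xy / S_xx = 229.8000 / 122.8000, we get b1 = 1.8713.

1.8713


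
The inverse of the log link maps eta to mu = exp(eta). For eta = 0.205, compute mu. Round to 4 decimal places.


mu = exp(eta) = exp(0.205).
= 1.2275.

1.2275


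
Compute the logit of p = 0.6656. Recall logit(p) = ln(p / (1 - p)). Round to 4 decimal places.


1 - p = 0.3344.
p/(1-p) = 1.9904.
logit = ln(1.9904) = 0.6884.

0.6884


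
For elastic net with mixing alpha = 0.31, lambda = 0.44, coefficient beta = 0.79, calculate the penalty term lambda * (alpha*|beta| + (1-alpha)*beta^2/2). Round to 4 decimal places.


L1 component = 0.31 * |0.79| = 0.2449.
L2 component = 0.69 * 0.79^2 / 2 = 0.2153.
Penalty = 0.44 * (0.2449 + 0.2153) = 0.44 * 0.4602 = 0.2025.

0.2025


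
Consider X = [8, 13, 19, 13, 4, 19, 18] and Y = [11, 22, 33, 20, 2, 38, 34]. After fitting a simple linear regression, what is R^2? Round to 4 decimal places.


After computing the OLS fit (b0=-7.3952, b1=2.2528):
SSres = 17.1055, SStot = 1040.8571.
R^2 = 1 - 17.1055/1040.8571 = 0.9836.

0.9836


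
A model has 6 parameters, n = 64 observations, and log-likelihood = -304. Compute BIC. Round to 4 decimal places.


Compute k*ln(n) = 6*ln(64) = 6*4.158883 = 24.953298.
Then -2*loglik = 608.
BIC = 24.953298 + 608 = 632.953298, which rounds to 632.9533.

632.9533


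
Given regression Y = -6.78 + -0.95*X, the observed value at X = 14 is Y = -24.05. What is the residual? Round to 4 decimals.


Fitted value at X = 14 is yhat = -6.78 + -0.95*14 = -20.0800.
Residual = -24.05 - -20.0800 = -3.9700.

-3.9700


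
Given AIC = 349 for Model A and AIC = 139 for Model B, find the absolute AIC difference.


Absolute difference = |349 - 139| = 210.
The model with lower AIC (B) is preferred.

210


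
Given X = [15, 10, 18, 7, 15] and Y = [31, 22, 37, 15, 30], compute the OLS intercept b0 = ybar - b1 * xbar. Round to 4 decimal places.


Compute b1 = 1.9359 from the OLS formula.
With xbar = 13.0000 and ybar = 27.0000, the intercept is:
b0 = 27.0000 - 1.9359 * 13.0000 = 1.8333.

1.8333


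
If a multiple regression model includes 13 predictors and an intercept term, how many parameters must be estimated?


Each predictor gets one coefficient, plus one intercept.
Total parameters = 13 + 1 = 14.

14


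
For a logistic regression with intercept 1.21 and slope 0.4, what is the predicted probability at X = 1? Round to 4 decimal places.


Linear predictor: z = 1.21 + 0.4 * 1 = 1.6100.
P = 1/(1 + exp(-1.6100)) = 1/(1 + 0.1999) = 0.8334.

0.8334


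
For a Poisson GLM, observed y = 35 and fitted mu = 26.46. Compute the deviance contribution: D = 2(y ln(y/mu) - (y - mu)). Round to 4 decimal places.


First: ln(35/26.46) = 0.279714.
Then: 35 * 0.279714 = 9.789990.
y - mu = 35 - 26.46 = 8.54.
D = 2(9.789990 - 8.54) = 2.499980, which rounds to 2.5000.

2.5000


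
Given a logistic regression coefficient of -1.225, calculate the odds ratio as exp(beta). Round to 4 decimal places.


Odds ratio = exp(beta) = exp(-1.225).
= 0.2938.

0.2938


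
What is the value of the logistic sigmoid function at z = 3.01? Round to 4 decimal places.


exp(-3.0100) = 0.0493.
1 + exp(-z) = 1.0493.
sigmoid = 1/1.0493 = 0.9530.

0.9530


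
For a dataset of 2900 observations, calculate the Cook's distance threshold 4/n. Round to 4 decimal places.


The threshold is 4/n.
4/2900 = 0.0014.

0.0014


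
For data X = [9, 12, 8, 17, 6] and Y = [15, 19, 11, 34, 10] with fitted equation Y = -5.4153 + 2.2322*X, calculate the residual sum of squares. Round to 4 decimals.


Compute predicted values, then residuals = yi - yhat_i.
Residuals: [0.3255, -2.3711, -1.4423, 1.4679, 2.0221].
SSres = sum(residual^2) = 14.0519.

14.0519


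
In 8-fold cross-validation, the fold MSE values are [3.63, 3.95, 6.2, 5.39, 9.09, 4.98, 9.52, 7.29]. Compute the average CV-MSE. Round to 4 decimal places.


Total MSE across folds = 50.0500.
CV-MSE = 50.0500/8 = 6.2563.

6.2563


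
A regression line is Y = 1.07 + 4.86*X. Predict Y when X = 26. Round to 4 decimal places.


Plug X = 26 into Y = 1.07 + 4.86*X:
Y = 1.07 + 126.3600 = 127.4300.

127.4300


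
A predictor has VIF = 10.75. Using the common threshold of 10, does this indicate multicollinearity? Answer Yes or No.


Check: VIF = 10.75 vs threshold = 10.
Since 10.75 >= 10, the answer is Yes.

Yes


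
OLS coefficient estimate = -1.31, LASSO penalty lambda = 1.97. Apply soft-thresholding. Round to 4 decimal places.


|beta_OLS| = 1.31.
lambda = 1.97.
Since |beta| <= lambda, the coefficient is set to 0.
Result = 0.0000.

0.0000


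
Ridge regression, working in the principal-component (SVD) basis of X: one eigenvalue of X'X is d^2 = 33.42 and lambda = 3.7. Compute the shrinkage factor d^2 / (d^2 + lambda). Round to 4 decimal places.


d^2 + lambda = 33.42 + 3.7 = 37.1200.
Shrinkage factor = 33.42/37.1200 = 0.9003.

0.9003


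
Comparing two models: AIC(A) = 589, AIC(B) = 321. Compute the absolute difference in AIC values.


|AIC_A - AIC_B| = |589 - 321| = 268.
Model B is preferred (lower AIC).

268


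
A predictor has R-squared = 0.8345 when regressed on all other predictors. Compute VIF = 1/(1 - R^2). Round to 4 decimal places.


VIF = 1 / (1 - 0.8345).
= 1 / 0.1655 = 6.0423.

6.0423


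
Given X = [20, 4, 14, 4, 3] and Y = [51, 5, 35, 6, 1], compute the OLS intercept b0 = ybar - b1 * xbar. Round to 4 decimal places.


The slope is b1 = 2.9095.
Sample means are xbar = 9.0000 and ybar = 19.6000.
Intercept: b0 = 19.6000 - (2.9095)(9.0000) = -6.5853.

-6.5853


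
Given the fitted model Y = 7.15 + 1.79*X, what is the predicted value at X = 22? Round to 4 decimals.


Substitute X = 22 into the equation:
Y = 7.15 + 1.79 * 22 = 7.15 + 39.3800 = 46.5300.

46.5300


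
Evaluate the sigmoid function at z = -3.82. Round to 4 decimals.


First, exp(3.8200) = 45.6042.
Then sigma(z) = 1/(1 + 45.6042) = 0.0215.

0.0215


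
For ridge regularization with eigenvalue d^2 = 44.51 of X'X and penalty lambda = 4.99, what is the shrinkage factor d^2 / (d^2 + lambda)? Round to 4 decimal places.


Compute the denominator: 44.51 + 4.99 = 49.5000.
Shrinkage factor = 44.51 / 49.5000 = 0.8992.

0.8992


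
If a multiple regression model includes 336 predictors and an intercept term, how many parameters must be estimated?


Including the intercept, the model has 336 predictor coefficients + 1 intercept.
Total = 337.

337


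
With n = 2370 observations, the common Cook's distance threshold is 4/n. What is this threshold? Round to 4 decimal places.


Cook's distance cutoff = 4/n = 4/2370.
= 0.0017.

0.0017


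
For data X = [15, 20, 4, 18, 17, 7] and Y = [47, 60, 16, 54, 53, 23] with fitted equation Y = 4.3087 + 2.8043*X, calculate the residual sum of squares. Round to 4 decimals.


Compute predicted values, then residuals = yi - yhat_i.
Residuals: [0.6268, -0.3947, 0.4741, -0.7861, 1.0182, -0.9388].
SSres = sum(residual^2) = 3.3095.

3.3095


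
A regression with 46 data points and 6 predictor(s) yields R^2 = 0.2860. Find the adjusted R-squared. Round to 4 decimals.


Using the formula:
(1 - 0.2860) = 0.7140.
Multiply by 45/39: 0.7140 * 45 = 32.1300, then 32.1300 / 39 = 0.8238.
Adj R^2 = 1 - 0.8238 = 0.1762.

0.1762


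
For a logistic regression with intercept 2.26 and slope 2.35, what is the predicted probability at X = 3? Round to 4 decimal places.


Compute z = 2.26 + (2.35)(3) = 9.3100.
exp(-z) = 0.0001.
P = 1/(1 + 0.0001) = 0.9999.

0.9999


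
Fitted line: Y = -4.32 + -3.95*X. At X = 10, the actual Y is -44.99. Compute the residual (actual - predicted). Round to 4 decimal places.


Predicted = -4.32 + -3.95 * 10 = -43.8200.
Residual = -44.99 - -43.8200 = -1.1700.

-1.1700


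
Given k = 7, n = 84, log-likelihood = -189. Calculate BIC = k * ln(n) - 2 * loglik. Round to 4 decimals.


Compute k*ln(n) = 7*ln(84) = 7*4.430817 = 31.015719.
Then -2*loglik = 378.
BIC = 31.015719 + 378 = 409.015719, which rounds to 409.0157.

409.0157


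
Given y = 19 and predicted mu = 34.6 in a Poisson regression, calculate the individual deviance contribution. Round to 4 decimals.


y/mu = 19/34.6 = 0.549133 (approx.), and ln(19/34.6) = -0.599415.
y * ln(y/mu) = 19 * -0.599415 = -11.388885.
y - mu = -15.6.
D = 2 * (-11.388885 - -15.6) = 8.422230, which rounds to 8.4222.

8.4222


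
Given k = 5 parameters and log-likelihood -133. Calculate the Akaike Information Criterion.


Compute:
2k = 2*5 = 10.
-2*loglik = -2*(-133) = 266.
AIC = 10 + 266 = 276.

276


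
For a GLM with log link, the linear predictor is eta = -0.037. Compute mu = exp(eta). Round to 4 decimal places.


Apply the inverse link:
mu = e^-0.037 = 0.9637.

0.9637


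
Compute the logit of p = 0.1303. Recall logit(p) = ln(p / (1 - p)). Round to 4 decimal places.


The odds are p/(1-p) = 0.1303 / 0.8697 = 0.1498.
logit(p) = ln(0.1498) = -1.8983.

-1.8983


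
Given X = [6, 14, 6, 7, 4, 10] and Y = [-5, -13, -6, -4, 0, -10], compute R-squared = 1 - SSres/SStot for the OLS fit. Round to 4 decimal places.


Fit the OLS line: b0 = 3.1311, b1 = -1.2082.
SSres = 10.6889.
SStot = 105.3333.
R^2 = 1 - 10.6889/105.3333 = 0.8985.

0.8985


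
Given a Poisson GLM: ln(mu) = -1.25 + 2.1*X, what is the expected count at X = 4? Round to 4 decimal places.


Compute eta = -1.25 + 2.1 * 4 = 7.1500.
Apply inverse link: mu = e^7.1500 = 1274.1060.

1274.1060


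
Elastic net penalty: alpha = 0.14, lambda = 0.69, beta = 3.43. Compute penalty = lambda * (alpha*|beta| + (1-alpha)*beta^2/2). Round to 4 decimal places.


Compute:
L1 = 0.14 * 3.43 = 0.4802.
L2 = 0.86 * 3.43^2 / 2 = 5.0589.
Penalty = 0.69 * (0.4802 + 5.0589) = 3.8220.

3.8220


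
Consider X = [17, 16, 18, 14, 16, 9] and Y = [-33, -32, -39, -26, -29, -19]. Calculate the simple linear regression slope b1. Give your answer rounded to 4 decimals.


Calculate xbar = 15.0000, ybar = -29.6667.
S_xx = 52.0000, S_xy = -104.0000.
Using b1 = S_xy / S_xx = -104.0000 / 52.0000, we get b1 = -2.0000.

-2.0000


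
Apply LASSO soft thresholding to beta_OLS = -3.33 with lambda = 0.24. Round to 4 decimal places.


Check: |-3.33| = 3.33 vs lambda = 0.24.
Since |beta| > lambda, coefficient = sign(beta)*(|beta| - lambda) = -3.0900.
Soft-thresholded coefficient = -3.0900.

-3.0900


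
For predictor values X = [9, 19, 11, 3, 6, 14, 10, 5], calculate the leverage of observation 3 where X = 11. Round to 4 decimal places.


n = 8, xbar = 9.6250.
SXX = sum((xi - xbar)^2) = 187.8750.
h = 1/8 + (11 - 9.6250)^2 / 187.8750 = 0.1351.

0.1351


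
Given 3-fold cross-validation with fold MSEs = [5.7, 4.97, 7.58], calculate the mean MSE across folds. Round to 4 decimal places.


Add all fold MSEs: 18.2500.
Divide by k = 3: 18.2500/3 = 6.0833.

6.0833


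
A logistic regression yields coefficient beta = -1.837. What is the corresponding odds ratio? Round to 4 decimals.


exp(-1.837) = 0.1593.
So the odds ratio is 0.1593.

0.1593


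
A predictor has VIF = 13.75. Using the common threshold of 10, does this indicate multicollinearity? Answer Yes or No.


Compare VIF = 13.75 to the threshold of 10.
13.75 >= 10, so the answer is Yes.

Yes


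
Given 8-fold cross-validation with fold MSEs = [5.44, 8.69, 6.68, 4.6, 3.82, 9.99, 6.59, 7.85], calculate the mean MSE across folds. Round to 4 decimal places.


Total MSE across folds = 53.6600.
CV-MSE = 53.6600/8 = 6.7075.

6.7075


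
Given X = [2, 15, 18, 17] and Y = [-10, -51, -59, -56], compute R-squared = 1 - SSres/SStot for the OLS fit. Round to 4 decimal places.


Fit the OLS line: b0 = -3.9819, b1 = -3.0783.
SSres = 0.9819.
SStot = 1574.0000.
R^2 = 1 - 0.9819/1574.0000 = 0.9994.

0.9994


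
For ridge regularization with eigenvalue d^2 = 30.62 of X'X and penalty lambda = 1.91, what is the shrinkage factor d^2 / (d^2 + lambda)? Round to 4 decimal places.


d^2 + lambda = 30.62 + 1.91 = 32.5300.
Shrinkage factor = 30.62/32.5300 = 0.9413.

0.9413


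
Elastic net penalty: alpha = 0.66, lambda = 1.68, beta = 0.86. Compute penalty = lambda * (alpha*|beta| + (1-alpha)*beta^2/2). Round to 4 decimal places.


L1 component = 0.66 * |0.86| = 0.5676.
L2 component = 0.34 * 0.86^2 / 2 = 0.1257.
Penalty = 1.68 * (0.5676 + 0.1257) = 1.68 * 0.6933 = 1.1648.

1.1648


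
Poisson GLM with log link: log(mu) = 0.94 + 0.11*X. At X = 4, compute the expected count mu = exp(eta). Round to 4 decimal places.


Compute eta = 0.94 + 0.11 * 4 = 1.3800.
Apply inverse link: mu = e^1.3800 = 3.9749.

3.9749


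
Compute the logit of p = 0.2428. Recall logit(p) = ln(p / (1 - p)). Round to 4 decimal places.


Compute the odds: 0.2428/0.7572 = 0.3207.
Take the natural log: ln(0.3207) = -1.1374.

-1.1374


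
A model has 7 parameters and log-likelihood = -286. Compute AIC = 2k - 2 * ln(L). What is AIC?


AIC = 2k - 2*loglik = 2(7) - 2(-286).
= 14 + 572 = 586.

586


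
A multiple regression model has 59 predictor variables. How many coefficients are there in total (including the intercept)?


Including the intercept, the model has 59 predictor coefficients + 1 intercept.
Total = 60.

60


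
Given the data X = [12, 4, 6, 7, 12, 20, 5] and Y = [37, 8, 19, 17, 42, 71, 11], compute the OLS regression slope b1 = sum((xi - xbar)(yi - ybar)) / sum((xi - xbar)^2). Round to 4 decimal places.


First compute the means: xbar = 9.4286, ybar = 29.2857.
Then S_xx = sum((xi - xbar)^2) = 191.7143.
S_xy = sum((xi - xbar)(yi - ybar)) = 755.1429.
b1 = S_xy / S_xx = 755.1429 / 191.7143 = 3.9389.

3.9389


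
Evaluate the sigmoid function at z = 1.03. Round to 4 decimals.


First, exp(-1.0300) = 0.3570.
Then sigma(z) = 1/(1 + 0.3570) = 0.7369.

0.7369


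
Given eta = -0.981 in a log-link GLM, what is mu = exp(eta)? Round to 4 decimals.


mu = exp(eta) = exp(-0.981).
= 0.3749.

0.3749


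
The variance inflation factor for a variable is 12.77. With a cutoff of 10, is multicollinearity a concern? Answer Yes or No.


Compare VIF = 12.77 to the threshold of 10.
12.77 >= 10, so the answer is Yes.

Yes


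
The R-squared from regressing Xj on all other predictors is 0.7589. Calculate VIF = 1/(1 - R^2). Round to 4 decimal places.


VIF = 1 / (1 - 0.7589).
= 1 / 0.2411 = 4.1477.

4.1477


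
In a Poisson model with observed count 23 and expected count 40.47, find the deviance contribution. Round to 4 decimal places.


Compute y*ln(y/mu) = 23*ln(23/40.47) = 23*-0.565067 = -12.996541.
y - mu = -17.47.
D = 2*(-12.996541 - (-17.47)) = 8.946918, which rounds to 8.9469.

8.9469


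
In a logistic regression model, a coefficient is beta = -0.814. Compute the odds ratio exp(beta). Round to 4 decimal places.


The odds ratio is computed as:
OR = e^(-0.814) = 0.4431.

0.4431


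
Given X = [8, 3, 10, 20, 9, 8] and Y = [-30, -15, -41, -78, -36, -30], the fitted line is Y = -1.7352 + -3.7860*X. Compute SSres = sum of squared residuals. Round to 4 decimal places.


Predicted values from Y = -1.7352 + -3.7860*X.
Residuals: [2.0232, -1.9068, -1.4048, -0.5448, -0.1908, 2.0232].
SSres = 14.1292.

14.1292


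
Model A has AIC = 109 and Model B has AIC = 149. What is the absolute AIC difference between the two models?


|AIC_A - AIC_B| = |109 - 149| = 40.
Model A is preferred (lower AIC).

40


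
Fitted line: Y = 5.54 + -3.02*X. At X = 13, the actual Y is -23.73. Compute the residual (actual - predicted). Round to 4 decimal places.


Fitted value at X = 13 is yhat = 5.54 + -3.02*13 = -33.7200.
Residual = -23.73 - -33.7200 = 9.9900.

9.9900


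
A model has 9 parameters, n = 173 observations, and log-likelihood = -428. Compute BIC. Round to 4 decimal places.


k * ln(n) = 9 * ln(173) = 9 * 5.153292 = 46.379628.
-2 * loglik = -2 * (-428) = 856.
BIC = 46.379628 + 856 = 902.379628, which rounds to 902.3796.

902.3796


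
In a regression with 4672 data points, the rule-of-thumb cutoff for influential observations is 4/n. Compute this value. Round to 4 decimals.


Cook's distance cutoff = 4/n = 4/4672.
= 0.0009.

0.0009


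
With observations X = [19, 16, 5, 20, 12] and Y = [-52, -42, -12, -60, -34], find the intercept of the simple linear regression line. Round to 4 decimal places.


The slope is b1 = -3.0027.
Sample means are xbar = 14.4000 and ybar = -40.0000.
Intercept: b0 = -40.0000 - (-3.0027)(14.4000) = 3.2386.

3.2386


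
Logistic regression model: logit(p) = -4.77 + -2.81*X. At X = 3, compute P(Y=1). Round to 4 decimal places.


Compute z = -4.77 + (-2.81)(3) = -13.2000.
exp(-z) = 540364.9372.
P = 1/(1 + 540364.9372) = 0.0000.

0.0000


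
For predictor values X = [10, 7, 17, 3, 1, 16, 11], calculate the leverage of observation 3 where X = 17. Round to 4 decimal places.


Mean of X: xbar = 9.2857.
SXX = 221.4286.
For X = 17: h = 1/7 + (17 - 9.2857)^2/221.4286 = 0.4116.

0.4116


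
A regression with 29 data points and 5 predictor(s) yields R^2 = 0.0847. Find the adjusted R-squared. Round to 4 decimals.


Adjusted R^2 = 1 - (1 - R^2) * (n-1)/(n-p-1).
(1 - R^2) = 0.9153.
(n-1)/(n-p-1) = 28/23.
(1 - R^2) * (n-1) = 0.9153 * 28 = 25.6284.
Divide by (n-p-1): 25.6284 / 23 = 1.1143.
Adj R^2 = 1 - 1.1143 = -0.1143.

-0.1143


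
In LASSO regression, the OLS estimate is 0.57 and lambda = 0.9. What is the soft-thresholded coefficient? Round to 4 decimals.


Check: |0.57| = 0.57 vs lambda = 0.9.
Since |beta| <= lambda, the coefficient is set to 0.
Soft-thresholded coefficient = 0.0000.

0.0000


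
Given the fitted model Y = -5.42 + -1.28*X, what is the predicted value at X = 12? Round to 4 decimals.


Substitute X = 12 into the equation:
Y = -5.42 + -1.28 * 12 = -5.42 + -15.3600 = -20.7800.

-20.7800


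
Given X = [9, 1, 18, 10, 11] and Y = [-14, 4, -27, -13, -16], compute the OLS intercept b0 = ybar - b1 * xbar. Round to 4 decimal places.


The slope is b1 = -1.8202.
Sample means are xbar = 9.8000 and ybar = -13.2000.
Intercept: b0 = -13.2000 - (-1.8202)(9.8000) = 4.6376.

4.6376


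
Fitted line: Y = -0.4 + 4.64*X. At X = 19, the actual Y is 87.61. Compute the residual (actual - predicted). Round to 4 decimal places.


Fitted value at X = 19 is yhat = -0.4 + 4.64*19 = 87.7600.
Residual = 87.61 - 87.7600 = -0.1500.

-0.1500


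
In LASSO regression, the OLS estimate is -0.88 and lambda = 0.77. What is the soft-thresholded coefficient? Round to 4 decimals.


Check: |-0.88| = 0.88 vs lambda = 0.77.
Since |beta| > lambda, coefficient = sign(beta)*(|beta| - lambda) = -0.1100.
Soft-thresholded coefficient = -0.1100.

-0.1100


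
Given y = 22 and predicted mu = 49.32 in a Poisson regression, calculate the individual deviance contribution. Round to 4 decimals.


y/mu = 22/49.32 = 0.446067 (approx.), and ln(22/49.32) = -0.807287.
y * ln(y/mu) = 22 * -0.807287 = -17.760314.
y - mu = -27.32.
D = 2 * (-17.760314 - -27.32) = 19.119372, which rounds to 19.1194.

19.1194


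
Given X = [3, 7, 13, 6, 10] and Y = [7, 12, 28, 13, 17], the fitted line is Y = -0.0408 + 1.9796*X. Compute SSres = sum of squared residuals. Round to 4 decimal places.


For each point, residual = actual - predicted.
Residuals: [1.1020, -1.8164, 2.3060, 1.1632, -2.7552].
Sum of squared residuals = 18.7755.

18.7755


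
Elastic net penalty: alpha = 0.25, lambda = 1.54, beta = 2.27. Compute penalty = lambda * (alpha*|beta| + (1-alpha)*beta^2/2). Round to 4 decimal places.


alpha * |beta| = 0.25 * 2.27 = 0.5675.
(1-alpha) * beta^2/2 = 0.75 * 5.1529/2 = 1.9323.
Total = 1.54 * (0.5675 + 1.9323) = 3.8497.

3.8497


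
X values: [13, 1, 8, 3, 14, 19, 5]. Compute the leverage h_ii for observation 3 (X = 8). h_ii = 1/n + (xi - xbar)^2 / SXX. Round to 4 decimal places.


Compute xbar = 9.0000 with n = 7 observations.
SXX = 258.0000.
Leverage = 1/7 + (8 - 9.0000)^2/258.0000 = 0.1467.

0.1467


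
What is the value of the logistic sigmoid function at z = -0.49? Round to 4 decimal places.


exp(0.4900) = 1.6323.
1 + exp(-z) = 2.6323.
sigmoid = 1/2.6323 = 0.3799.

0.3799


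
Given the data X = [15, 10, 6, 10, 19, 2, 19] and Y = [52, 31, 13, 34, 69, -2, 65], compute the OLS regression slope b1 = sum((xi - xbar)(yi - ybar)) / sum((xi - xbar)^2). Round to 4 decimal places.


The sample means are xbar = 11.5714 and ybar = 37.4286.
Compute S_xx = 249.7143 and S_xy = 1018.2857.
Slope b1 = S_xy / S_xx = 1018.2857 / 249.7143 = 4.0778.

4.0778


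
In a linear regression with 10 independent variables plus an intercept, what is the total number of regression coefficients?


Including the intercept, the model has 10 predictor coefficients + 1 intercept.
Total = 11.

11


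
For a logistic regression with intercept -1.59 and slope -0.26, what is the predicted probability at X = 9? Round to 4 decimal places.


Linear predictor: z = -1.59 + -0.26 * 9 = -3.9300.
P = 1/(1 + exp(3.9300)) = 1/(1 + 50.9070) = 0.0193.

0.0193


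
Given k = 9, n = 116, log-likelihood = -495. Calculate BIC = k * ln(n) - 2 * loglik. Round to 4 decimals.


k * ln(n) = 9 * ln(116) = 9 * 4.753590 = 42.782310.
-2 * loglik = -2 * (-495) = 990.
BIC = 42.782310 + 990 = 1032.782310, which rounds to 1032.7823.

1032.7823


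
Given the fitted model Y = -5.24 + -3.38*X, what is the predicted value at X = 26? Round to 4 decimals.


Substitute X = 26 into the equation:
Y = -5.24 + -3.38 * 26 = -5.24 + -87.8800 = -93.1200.

-93.1200


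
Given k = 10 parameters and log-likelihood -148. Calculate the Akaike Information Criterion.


AIC = 2k - 2*loglik = 2(10) - 2(-148).
= 20 + 296 = 316.

316


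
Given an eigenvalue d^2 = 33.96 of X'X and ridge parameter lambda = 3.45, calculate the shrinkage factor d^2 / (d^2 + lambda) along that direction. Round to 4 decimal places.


Compute the denominator: 33.96 + 3.45 = 37.4100.
Shrinkage factor = 33.96 / 37.4100 = 0.9078.

0.9078


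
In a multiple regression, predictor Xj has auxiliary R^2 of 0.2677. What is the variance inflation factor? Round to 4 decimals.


Denominator: 1 - 0.2677 = 0.7323.
VIF = 1 / 0.7323 = 1.3656.

1.3656


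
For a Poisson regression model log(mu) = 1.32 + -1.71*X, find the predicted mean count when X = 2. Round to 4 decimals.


eta = 1.32 + -1.71 * 2 = -2.1000.
mu = exp(-2.1000) = 0.1225.

0.1225


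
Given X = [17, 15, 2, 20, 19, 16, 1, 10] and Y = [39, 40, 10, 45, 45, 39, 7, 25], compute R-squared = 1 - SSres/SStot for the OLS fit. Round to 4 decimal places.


Fit the OLS line: b0 = 5.5376, b1 = 2.0570.
SSres = 20.2461.
SStot = 1653.5000.
R^2 = 1 - 20.2461/1653.5000 = 0.9878.

0.9878


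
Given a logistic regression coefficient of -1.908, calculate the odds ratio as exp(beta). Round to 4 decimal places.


Odds ratio = exp(beta) = exp(-1.908).
= 0.1484.

0.1484


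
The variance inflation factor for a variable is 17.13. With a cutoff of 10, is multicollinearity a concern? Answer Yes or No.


Compare VIF = 17.13 to the threshold of 10.
17.13 >= 10, so the answer is Yes.

Yes


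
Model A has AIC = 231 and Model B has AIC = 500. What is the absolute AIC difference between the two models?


Absolute difference = |231 - 500| = 269.
The model with lower AIC (A) is preferred.

269


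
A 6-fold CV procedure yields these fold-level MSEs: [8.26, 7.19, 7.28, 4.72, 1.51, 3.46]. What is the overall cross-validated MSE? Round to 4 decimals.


Add all fold MSEs: 32.4200.
Divide by k = 6: 32.4200/6 = 5.4033.

5.4033


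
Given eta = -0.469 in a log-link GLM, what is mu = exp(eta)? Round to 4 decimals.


Apply the inverse link:
mu = e^-0.469 = 0.6256.

0.6256


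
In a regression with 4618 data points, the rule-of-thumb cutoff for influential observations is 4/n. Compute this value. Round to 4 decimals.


The threshold is 4/n.
4/4618 = 0.0009.

0.0009


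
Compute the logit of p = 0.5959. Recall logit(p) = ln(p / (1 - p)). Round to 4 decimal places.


The odds are p/(1-p) = 0.5959 / 0.4041 = 1.4746.
logit(p) = ln(1.4746) = 0.3884.

0.3884


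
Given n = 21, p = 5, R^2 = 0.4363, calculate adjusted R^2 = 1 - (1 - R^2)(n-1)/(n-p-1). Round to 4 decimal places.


Using the formula:
(1 - 0.4363) = 0.5637.
Multiply by 20/15: 0.5637 * 20 = 11.2740, then 11.2740 / 15 = 0.7516.
Adj R^2 = 1 - 0.7516 = 0.2484.

0.2484


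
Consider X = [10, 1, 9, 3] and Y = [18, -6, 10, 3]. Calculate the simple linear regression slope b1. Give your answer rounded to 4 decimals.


Calculate xbar = 5.7500, ybar = 6.2500.
S_xx = 58.7500, S_xy = 129.2500.
Using b1 = S_xy / S_xx = 129.2500 / 58.7500, we get b1 = 2.2000.

2.2000


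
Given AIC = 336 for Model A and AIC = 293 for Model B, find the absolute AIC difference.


Compute |336 - 293| = 43.
Model B has the smaller AIC.

43


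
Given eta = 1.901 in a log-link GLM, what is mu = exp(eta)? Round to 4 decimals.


mu = exp(eta) = exp(1.901).
= 6.6926.

6.6926


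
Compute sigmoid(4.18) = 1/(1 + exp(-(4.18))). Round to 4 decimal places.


exp(-4.1800) = 0.0153.
1 + exp(-z) = 1.0153.
sigmoid = 1/1.0153 = 0.9849.

0.9849


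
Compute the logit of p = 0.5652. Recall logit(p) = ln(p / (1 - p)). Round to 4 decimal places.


Compute the odds: 0.5652/0.4348 = 1.2999.
Take the natural log: ln(1.2999) = 0.2623.

0.2623


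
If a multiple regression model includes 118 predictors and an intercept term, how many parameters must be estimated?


Total coefficients = number of predictors + 1 (for the intercept).
= 118 + 1 = 119.

119


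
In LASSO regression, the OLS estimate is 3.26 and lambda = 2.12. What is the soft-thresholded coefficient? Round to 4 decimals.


Absolute value: |3.26| = 3.26.
Compare to lambda = 2.12.
Since |beta| > lambda, coefficient = sign(beta)*(|beta| - lambda) = 1.1400.

1.1400


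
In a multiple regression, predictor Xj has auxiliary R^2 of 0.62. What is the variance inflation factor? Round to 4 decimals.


VIF = 1 / (1 - 0.62).
= 1 / 0.38 = 2.6316.

2.6316


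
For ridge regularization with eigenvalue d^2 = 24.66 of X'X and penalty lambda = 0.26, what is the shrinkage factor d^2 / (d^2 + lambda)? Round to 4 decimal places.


Denominator = d^2 + lambda = 24.66 + 0.26 = 24.9200.
Shrinkage = 24.66 / 24.9200 = 0.9896.

0.9896


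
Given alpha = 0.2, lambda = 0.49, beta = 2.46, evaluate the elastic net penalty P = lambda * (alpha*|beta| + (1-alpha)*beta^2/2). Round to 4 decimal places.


alpha * |beta| = 0.2 * 2.46 = 0.4920.
(1-alpha) * beta^2/2 = 0.8 * 6.0516/2 = 2.4206.
Total = 0.49 * (0.4920 + 2.4206) = 1.4272.

1.4272


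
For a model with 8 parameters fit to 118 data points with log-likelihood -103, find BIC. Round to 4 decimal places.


Compute k*ln(n) = 8*ln(118) = 8*4.770685 = 38.165480.
Then -2*loglik = 206.
BIC = 38.165480 + 206 = 244.165480, which rounds to 244.1655.

244.1655


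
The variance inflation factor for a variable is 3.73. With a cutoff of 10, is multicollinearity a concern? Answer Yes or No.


Compare VIF = 3.73 to the threshold of 10.
3.73 < 10, so the answer is No.

No


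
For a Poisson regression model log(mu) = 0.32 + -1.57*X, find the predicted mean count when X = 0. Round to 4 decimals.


Compute eta = 0.32 + -1.57 * 0 = 0.3200.
Apply inverse link: mu = e^0.3200 = 1.3771.

1.3771


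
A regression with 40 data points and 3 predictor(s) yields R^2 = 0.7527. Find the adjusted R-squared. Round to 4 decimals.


Using the formula:
(1 - 0.7527) = 0.2473.
Multiply by 39/36: 0.2473 * 39 = 9.6447, then 9.6447 / 36 = 0.2679.
Adj R^2 = 1 - 0.2679 = 0.7321.

0.7321


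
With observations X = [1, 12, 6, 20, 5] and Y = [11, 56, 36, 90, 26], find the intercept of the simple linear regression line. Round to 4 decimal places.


The slope is b1 = 4.1216.
Sample means are xbar = 8.8000 and ybar = 43.8000.
Intercept: b0 = 43.8000 - (4.1216)(8.8000) = 7.5302.

7.5302


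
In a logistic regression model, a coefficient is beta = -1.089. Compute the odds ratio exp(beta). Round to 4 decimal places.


Odds ratio = exp(beta) = exp(-1.089).
= 0.3366.

0.3366


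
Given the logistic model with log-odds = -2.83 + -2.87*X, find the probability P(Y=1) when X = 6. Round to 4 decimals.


Linear predictor: z = -2.83 + -2.87 * 6 = -20.0500.
P = 1/(1 + exp(20.0500)) = 1/(1 + 510040146.9019) = 0.0000.

0.0000


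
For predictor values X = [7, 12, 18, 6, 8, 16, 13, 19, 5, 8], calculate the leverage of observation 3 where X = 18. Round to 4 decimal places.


Compute xbar = 11.2000 with n = 10 observations.
SXX = 237.6000.
Leverage = 1/10 + (18 - 11.2000)^2/237.6000 = 0.2946.

0.2946


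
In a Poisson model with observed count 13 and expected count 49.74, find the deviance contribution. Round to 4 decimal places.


First: ln(13/49.74) = -1.341860.
Then: 13 * -1.341860 = -17.444180.
y - mu = 13 - 49.74 = -36.74.
D = 2(-17.444180 - -36.74) = 38.591640, which rounds to 38.5916.

38.5916


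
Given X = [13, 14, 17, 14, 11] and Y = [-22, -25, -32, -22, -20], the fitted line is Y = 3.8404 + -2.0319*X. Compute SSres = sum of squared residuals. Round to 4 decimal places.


Predicted values from Y = 3.8404 + -2.0319*X.
Residuals: [0.5743, -0.3938, -1.2981, 2.6062, -1.4895].
SSres = 11.1809.

11.1809


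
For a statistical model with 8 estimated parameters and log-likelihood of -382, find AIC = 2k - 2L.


AIC = 2*8 - 2*(-382).
= 16 + 764 = 780.

780


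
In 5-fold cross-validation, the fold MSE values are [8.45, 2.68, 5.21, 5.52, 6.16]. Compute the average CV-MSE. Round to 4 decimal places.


Total MSE across folds = 28.0200.
CV-MSE = 28.0200/5 = 5.6040.

5.6040


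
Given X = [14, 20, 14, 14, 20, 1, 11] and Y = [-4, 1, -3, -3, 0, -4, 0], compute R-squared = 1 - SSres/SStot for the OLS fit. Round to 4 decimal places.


After computing the OLS fit (b0=-4.5986, b1=0.2042):
SSres = 16.5329, SStot = 26.8571.
R^2 = 1 - 16.5329/26.8571 = 0.3844.

0.3844


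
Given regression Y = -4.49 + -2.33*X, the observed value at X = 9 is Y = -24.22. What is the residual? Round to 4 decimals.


Predicted = -4.49 + -2.33 * 9 = -25.4600.
Residual = -24.22 - -25.4600 = 1.2400.

1.2400


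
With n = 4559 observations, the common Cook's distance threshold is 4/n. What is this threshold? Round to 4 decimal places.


Using the rule of thumb:
Threshold = 4 / 4559 = 0.0009.

0.0009


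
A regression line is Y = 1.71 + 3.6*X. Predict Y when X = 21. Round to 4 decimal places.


Substitute X = 21 into the equation:
Y = 1.71 + 3.6 * 21 = 1.71 + 75.6000 = 77.3100.

77.3100


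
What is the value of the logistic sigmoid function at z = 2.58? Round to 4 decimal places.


First, exp(-2.5800) = 0.0758.
Then sigma(z) = 1/(1 + 0.0758) = 0.9296.

0.9296


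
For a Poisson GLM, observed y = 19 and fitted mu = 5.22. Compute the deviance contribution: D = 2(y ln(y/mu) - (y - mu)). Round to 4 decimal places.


Compute y*ln(y/mu) = 19*ln(19/5.22) = 19*1.291942 = 24.546898.
y - mu = 13.78.
D = 2*(24.546898 - (13.78)) = 21.533796, which rounds to 21.5338.

21.5338


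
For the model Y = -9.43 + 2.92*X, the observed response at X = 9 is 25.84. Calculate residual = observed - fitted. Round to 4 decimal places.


Predicted = -9.43 + 2.92 * 9 = 16.8500.
Residual = 25.84 - 16.8500 = 8.9900.

8.9900


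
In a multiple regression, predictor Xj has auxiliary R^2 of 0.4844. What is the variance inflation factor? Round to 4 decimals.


VIF = 1 / (1 - 0.4844).
= 1 / 0.5156 = 1.9395.

1.9395


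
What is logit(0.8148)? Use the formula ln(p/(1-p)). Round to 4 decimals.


The odds are p/(1-p) = 0.8148 / 0.1852 = 4.3996.
logit(p) = ln(4.3996) = 1.4815.

1.4815


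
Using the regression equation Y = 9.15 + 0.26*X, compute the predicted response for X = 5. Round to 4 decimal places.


Substitute X = 5 into the equation:
Y = 9.15 + 0.26 * 5 = 9.15 + 1.3000 = 10.4500.

10.4500


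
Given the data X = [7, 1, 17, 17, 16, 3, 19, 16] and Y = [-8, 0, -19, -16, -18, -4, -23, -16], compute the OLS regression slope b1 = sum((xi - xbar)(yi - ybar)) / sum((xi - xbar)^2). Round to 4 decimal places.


First compute the means: xbar = 12.0000, ybar = -13.0000.
Then S_xx = sum((xi - xbar)^2) = 358.0000.
S_xy = sum((xi - xbar)(yi - ybar)) = -396.0000.
b1 = S_xy / S_xx = -396.0000 / 358.0000 = -1.1061.

-1.1061


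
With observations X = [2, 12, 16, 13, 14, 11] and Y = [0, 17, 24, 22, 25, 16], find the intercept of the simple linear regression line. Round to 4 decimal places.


First find the slope: b1 = 1.8547.
Means: xbar = 11.3333, ybar = 17.3333.
b0 = ybar - b1 * xbar = 17.3333 - 1.8547 * 11.3333 = -3.6872.

-3.6872


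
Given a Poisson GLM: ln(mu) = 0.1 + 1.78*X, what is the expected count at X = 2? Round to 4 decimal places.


Compute eta = 0.1 + 1.78 * 2 = 3.6600.
Apply inverse link: mu = e^3.6600 = 38.8613.

38.8613


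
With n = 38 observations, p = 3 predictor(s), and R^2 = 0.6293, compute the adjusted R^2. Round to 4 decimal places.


Plug in: Adj R^2 = 1 - (1 - 0.6293) * 37/34.
= 1 - 0.3707 * 37/34
= 1 - 13.7159 / 34
= 1 - 0.4034 = 0.5966.

0.5966


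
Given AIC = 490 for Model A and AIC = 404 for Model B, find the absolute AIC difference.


|AIC_A - AIC_B| = |490 - 404| = 86.
Model B is preferred (lower AIC).

86


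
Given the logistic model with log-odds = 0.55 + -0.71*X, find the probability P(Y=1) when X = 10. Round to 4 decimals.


Linear predictor: z = 0.55 + -0.71 * 10 = -6.5500.
P = 1/(1 + exp(6.5500)) = 1/(1 + 699.2442) = 0.0014.

0.0014


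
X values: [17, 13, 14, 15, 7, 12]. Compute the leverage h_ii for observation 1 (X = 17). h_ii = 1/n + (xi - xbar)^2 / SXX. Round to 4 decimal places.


n = 6, xbar = 13.0000.
SXX = sum((xi - xbar)^2) = 58.0000.
h = 1/6 + (17 - 13.0000)^2 / 58.0000 = 0.4425.

0.4425


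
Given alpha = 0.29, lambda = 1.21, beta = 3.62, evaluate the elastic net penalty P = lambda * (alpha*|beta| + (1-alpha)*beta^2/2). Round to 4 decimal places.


L1 component = 0.29 * |3.62| = 1.0498.
L2 component = 0.71 * 3.62^2 / 2 = 4.6521.
Penalty = 1.21 * (1.0498 + 4.6521) = 1.21 * 5.7019 = 6.8993.

6.8993


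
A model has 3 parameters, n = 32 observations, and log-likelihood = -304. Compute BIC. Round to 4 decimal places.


ln(32) = 3.465736.
k * ln(n) = 3 * 3.465736 = 10.397208.
-2L = 608.
BIC = 10.397208 + 608 = 618.397208, which rounds to 618.3972.

618.3972


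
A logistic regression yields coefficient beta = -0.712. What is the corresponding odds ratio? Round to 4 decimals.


exp(-0.712) = 0.4907.
So the odds ratio is 0.4907.

0.4907


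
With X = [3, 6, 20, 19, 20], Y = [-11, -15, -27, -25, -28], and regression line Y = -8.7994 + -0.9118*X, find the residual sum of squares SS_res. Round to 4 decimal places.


Predicted values from Y = -8.7994 + -0.9118*X.
Residuals: [0.5348, -0.7298, 0.0354, 1.1236, -0.9646].
SSres = 3.0128.

3.0128


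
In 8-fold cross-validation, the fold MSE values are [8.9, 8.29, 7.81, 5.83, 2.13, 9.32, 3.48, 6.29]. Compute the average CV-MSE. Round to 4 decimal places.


Total MSE across folds = 52.0500.
CV-MSE = 52.0500/8 = 6.5063.

6.5063


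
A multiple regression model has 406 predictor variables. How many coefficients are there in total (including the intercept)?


Total coefficients = number of predictors + 1 (for the intercept).
= 406 + 1 = 407.

407


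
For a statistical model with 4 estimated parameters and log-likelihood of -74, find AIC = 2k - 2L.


Compute:
2k = 2*4 = 8.
-2*loglik = -2*(-74) = 148.
AIC = 8 + 148 = 156.

156


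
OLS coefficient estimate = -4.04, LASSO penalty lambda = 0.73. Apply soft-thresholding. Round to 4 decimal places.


Check: |-4.04| = 4.04 vs lambda = 0.73.
Since |beta| > lambda, coefficient = sign(beta)*(|beta| - lambda) = -3.3100.
Soft-thresholded coefficient = -3.3100.

-3.3100


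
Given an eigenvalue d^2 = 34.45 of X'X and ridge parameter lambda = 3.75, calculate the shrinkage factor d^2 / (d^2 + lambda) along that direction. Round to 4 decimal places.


d^2 + lambda = 34.45 + 3.75 = 38.2000.
Shrinkage factor = 34.45/38.2000 = 0.9018.

0.9018


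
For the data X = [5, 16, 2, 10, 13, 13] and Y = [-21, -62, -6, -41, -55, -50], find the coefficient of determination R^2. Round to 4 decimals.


Fit the OLS line: b0 = 0.2929, b1 = -4.0128.
SSres = 22.8098.
SStot = 2322.8333.
R^2 = 1 - 22.8098/2322.8333 = 0.9902.

0.9902


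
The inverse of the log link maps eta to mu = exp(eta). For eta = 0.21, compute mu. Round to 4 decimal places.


mu = exp(eta) = exp(0.21).
= 1.2337.

1.2337


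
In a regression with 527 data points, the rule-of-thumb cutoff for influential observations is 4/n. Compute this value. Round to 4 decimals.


The threshold is 4/n.
4/527 = 0.0076.

0.0076


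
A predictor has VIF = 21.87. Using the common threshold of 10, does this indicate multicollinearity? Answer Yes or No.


Check: VIF = 21.87 vs threshold = 10.
Since 21.87 >= 10, the answer is Yes.

Yes


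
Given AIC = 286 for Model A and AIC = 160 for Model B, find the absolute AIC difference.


Absolute difference = |286 - 160| = 126.
The model with lower AIC (B) is preferred.

126


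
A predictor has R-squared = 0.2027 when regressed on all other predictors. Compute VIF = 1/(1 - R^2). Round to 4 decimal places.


Denominator: 1 - 0.2027 = 0.7973.
VIF = 1 / 0.7973 = 1.2542.

1.2542


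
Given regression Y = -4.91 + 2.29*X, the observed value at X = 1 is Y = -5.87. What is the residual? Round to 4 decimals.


Predicted = -4.91 + 2.29 * 1 = -2.6200.
Residual = -5.87 - -2.6200 = -3.2500.

-3.2500


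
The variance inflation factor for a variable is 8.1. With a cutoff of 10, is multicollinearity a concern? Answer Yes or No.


The threshold is 10.
VIF = 8.1 is < 10.
Multicollinearity indication: No.

No
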